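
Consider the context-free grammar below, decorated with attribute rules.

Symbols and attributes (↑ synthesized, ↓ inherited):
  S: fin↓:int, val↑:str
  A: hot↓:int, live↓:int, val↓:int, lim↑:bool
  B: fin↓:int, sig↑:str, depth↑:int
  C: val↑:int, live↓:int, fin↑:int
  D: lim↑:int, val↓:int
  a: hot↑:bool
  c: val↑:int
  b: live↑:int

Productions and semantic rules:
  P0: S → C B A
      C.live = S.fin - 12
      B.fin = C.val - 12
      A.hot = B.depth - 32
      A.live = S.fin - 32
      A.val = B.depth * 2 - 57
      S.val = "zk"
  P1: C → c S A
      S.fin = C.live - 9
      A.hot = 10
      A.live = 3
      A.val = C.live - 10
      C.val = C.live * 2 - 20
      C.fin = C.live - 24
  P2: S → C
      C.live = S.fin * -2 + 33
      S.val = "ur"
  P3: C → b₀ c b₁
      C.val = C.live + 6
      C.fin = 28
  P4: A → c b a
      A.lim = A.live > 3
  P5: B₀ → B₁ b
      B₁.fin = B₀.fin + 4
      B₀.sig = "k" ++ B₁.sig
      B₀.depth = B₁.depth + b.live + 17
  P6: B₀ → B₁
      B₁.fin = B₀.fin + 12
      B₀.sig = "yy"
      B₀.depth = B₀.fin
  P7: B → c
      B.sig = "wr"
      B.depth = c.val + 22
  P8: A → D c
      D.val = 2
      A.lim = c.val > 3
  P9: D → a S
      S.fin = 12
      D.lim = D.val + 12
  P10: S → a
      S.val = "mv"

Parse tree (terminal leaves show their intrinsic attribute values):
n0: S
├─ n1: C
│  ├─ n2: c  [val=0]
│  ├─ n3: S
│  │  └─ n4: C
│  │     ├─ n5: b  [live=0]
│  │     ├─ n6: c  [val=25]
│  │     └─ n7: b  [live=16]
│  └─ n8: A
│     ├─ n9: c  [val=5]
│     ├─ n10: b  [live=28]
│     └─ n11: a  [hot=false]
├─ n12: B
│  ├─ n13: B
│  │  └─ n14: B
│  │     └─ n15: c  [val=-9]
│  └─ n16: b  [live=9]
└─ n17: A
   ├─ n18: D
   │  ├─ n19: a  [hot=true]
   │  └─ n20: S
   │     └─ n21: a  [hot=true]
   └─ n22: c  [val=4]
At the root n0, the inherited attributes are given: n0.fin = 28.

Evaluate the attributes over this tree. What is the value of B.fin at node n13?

4

1. n0.fin = 28  [given at root]
2. n1.live = 16  [S.fin - 12]
3. n2.val = 0  [terminal]
4. n3.fin = 7  [C.live - 9]
5. n4.live = 19  [S.fin * -2 + 33]
6. n5.live = 0  [terminal]
7. n6.val = 25  [terminal]
8. n7.live = 16  [terminal]
9. n4.val = 25  [C.live + 6]
10. n4.fin = 28  [28]
11. n3.val = "ur"  ["ur"]
12. n8.hot = 10  [10]
13. n8.live = 3  [3]
14. n8.val = 6  [C.live - 10]
15. n9.val = 5  [terminal]
16. n10.live = 28  [terminal]
17. n11.hot = false  [terminal]
18. n8.lim = false  [A.live > 3]
19. n1.val = 12  [C.live * 2 - 20]
20. n1.fin = -8  [C.live - 24]
21. n12.fin = 0  [C.val - 12]
22. n13.fin = 4  [B₀.fin + 4]
23. n14.fin = 16  [B₀.fin + 12]
24. n15.val = -9  [terminal]
25. n14.sig = "wr"  ["wr"]
26. n14.depth = 13  [c.val + 22]
27. n13.sig = "yy"  ["yy"]
28. n13.depth = 4  [B₀.fin]
29. n16.live = 9  [terminal]
30. n12.sig = "kyy"  ["k" ++ B₁.sig]
31. n12.depth = 30  [B₁.depth + b.live + 17]
32. n17.hot = -2  [B.depth - 32]
33. n17.live = -4  [S.fin - 32]
34. n17.val = 3  [B.depth * 2 - 57]
35. n18.val = 2  [2]
36. n19.hot = true  [terminal]
37. n20.fin = 12  [12]
38. n21.hot = true  [terminal]
39. n20.val = "mv"  ["mv"]
40. n18.lim = 14  [D.val + 12]
41. n22.val = 4  [terminal]
42. n17.lim = true  [c.val > 3]
43. n0.val = "zk"  ["zk"]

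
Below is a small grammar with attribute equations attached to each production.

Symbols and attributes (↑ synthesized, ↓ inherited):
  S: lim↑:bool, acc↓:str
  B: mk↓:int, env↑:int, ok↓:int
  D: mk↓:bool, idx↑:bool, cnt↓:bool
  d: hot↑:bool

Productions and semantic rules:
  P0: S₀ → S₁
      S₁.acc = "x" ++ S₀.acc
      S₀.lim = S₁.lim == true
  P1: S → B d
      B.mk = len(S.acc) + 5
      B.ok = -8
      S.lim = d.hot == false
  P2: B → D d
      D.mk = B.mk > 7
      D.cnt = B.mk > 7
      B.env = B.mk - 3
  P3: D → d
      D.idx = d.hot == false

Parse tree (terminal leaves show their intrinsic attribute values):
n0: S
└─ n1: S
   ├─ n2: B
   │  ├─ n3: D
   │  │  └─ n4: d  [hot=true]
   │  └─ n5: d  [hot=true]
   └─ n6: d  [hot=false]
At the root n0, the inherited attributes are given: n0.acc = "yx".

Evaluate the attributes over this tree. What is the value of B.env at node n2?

1. n0.acc = "yx"  [given at root]
2. n1.acc = "xyx"  ["x" ++ S₀.acc]
3. n2.mk = 8  [len(S.acc) + 5]
4. n2.ok = -8  [-8]
5. n3.mk = true  [B.mk > 7]
6. n3.cnt = true  [B.mk > 7]
7. n4.hot = true  [terminal]
8. n3.idx = false  [d.hot == false]
9. n5.hot = true  [terminal]
10. n2.env = 5  [B.mk - 3]
11. n6.hot = false  [terminal]
12. n1.lim = true  [d.hot == false]
13. n0.lim = true  [S₁.lim == true]

5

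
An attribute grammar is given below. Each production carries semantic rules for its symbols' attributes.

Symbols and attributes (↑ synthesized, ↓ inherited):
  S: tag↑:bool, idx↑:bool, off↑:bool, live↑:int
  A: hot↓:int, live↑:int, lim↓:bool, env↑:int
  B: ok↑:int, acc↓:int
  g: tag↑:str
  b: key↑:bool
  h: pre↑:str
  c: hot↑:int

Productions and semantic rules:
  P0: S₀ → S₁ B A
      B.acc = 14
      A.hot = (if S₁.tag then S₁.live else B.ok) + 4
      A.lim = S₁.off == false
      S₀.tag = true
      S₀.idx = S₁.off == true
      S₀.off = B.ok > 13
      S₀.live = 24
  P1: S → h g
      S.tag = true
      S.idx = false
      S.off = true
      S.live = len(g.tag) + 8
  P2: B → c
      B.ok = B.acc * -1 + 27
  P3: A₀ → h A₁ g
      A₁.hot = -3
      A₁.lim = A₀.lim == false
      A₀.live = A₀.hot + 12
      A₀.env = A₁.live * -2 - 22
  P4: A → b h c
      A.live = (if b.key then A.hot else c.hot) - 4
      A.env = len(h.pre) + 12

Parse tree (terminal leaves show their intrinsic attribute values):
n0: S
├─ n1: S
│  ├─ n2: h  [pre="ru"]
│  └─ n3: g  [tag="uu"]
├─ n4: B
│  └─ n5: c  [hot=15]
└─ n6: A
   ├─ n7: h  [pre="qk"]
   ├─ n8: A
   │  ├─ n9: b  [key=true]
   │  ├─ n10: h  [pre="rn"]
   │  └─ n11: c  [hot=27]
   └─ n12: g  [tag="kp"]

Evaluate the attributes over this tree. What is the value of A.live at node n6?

26

1. n2.pre = "ru"  [terminal]
2. n3.tag = "uu"  [terminal]
3. n1.tag = true  [true]
4. n1.idx = false  [false]
5. n1.off = true  [true]
6. n1.live = 10  [len(g.tag) + 8]
7. n4.acc = 14  [14]
8. n5.hot = 15  [terminal]
9. n4.ok = 13  [B.acc * -1 + 27]
10. n6.hot = 14  [(if S₁.tag then S₁.live else B.ok) + 4]
11. n6.lim = false  [S₁.off == false]
12. n7.pre = "qk"  [terminal]
13. n8.hot = -3  [-3]
14. n8.lim = true  [A₀.lim == false]
15. n9.key = true  [terminal]
16. n10.pre = "rn"  [terminal]
17. n11.hot = 27  [terminal]
18. n8.live = -7  [(if b.key then A.hot else c.hot) - 4]
19. n8.env = 14  [len(h.pre) + 12]
20. n12.tag = "kp"  [terminal]
21. n6.live = 26  [A₀.hot + 12]
22. n6.env = -8  [A₁.live * -2 - 22]
23. n0.tag = true  [true]
24. n0.idx = true  [S₁.off == true]
25. n0.off = false  [B.ok > 13]
26. n0.live = 24  [24]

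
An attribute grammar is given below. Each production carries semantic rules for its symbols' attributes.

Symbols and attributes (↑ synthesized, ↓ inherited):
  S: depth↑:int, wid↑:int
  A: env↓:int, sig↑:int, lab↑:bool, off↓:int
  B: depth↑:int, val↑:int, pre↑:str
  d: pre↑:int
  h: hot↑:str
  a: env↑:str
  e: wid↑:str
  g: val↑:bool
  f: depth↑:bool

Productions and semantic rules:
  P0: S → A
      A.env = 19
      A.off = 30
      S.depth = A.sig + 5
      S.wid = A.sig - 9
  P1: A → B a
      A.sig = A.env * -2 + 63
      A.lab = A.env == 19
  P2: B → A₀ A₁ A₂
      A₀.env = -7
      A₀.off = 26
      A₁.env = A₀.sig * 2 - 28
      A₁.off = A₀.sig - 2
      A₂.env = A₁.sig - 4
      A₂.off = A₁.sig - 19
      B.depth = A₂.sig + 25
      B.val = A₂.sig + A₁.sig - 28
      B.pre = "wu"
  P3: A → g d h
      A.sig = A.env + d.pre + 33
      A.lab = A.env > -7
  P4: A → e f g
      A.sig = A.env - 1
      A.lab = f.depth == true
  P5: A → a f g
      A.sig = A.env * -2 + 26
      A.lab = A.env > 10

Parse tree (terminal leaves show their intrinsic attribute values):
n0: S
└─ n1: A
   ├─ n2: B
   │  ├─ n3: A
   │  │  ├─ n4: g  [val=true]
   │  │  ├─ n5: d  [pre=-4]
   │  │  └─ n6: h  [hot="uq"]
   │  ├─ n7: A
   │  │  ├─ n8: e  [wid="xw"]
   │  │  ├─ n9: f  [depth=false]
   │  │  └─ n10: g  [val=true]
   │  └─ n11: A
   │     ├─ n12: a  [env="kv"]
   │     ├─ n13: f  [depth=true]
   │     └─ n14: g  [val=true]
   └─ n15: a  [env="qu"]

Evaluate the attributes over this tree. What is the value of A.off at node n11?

1. n1.env = 19  [19]
2. n1.off = 30  [30]
3. n3.env = -7  [-7]
4. n3.off = 26  [26]
5. n4.val = true  [terminal]
6. n5.pre = -4  [terminal]
7. n6.hot = "uq"  [terminal]
8. n3.sig = 22  [A.env + d.pre + 33]
9. n3.lab = false  [A.env > -7]
10. n7.env = 16  [A₀.sig * 2 - 28]
11. n7.off = 20  [A₀.sig - 2]
12. n8.wid = "xw"  [terminal]
13. n9.depth = false  [terminal]
14. n10.val = true  [terminal]
15. n7.sig = 15  [A.env - 1]
16. n7.lab = false  [f.depth == true]
17. n11.env = 11  [A₁.sig - 4]
18. n11.off = -4  [A₁.sig - 19]
19. n12.env = "kv"  [terminal]
20. n13.depth = true  [terminal]
21. n14.val = true  [terminal]
22. n11.sig = 4  [A.env * -2 + 26]
23. n11.lab = true  [A.env > 10]
24. n2.depth = 29  [A₂.sig + 25]
25. n2.val = -9  [A₂.sig + A₁.sig - 28]
26. n2.pre = "wu"  ["wu"]
27. n15.env = "qu"  [terminal]
28. n1.sig = 25  [A.env * -2 + 63]
29. n1.lab = true  [A.env == 19]
30. n0.depth = 30  [A.sig + 5]
31. n0.wid = 16  [A.sig - 9]

-4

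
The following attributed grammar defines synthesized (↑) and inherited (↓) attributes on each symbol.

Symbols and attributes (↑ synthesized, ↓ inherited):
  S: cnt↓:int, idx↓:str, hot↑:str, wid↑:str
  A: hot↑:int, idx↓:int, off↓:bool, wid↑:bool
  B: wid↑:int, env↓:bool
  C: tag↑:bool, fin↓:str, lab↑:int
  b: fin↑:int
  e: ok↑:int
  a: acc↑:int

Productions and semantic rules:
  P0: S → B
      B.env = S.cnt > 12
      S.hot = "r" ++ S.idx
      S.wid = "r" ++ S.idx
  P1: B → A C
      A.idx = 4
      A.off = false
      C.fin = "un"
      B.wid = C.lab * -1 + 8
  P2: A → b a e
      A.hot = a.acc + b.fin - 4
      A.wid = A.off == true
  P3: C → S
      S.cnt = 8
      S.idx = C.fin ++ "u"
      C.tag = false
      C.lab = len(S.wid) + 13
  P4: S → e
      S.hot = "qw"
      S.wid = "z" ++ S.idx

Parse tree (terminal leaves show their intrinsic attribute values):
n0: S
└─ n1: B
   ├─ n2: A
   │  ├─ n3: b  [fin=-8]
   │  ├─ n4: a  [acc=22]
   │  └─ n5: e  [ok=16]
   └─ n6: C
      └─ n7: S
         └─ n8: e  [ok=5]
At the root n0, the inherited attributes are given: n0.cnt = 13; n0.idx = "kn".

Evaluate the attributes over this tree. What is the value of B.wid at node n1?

-9

1. n0.cnt = 13  [given at root]
2. n0.idx = "kn"  [given at root]
3. n1.env = true  [S.cnt > 12]
4. n2.idx = 4  [4]
5. n2.off = false  [false]
6. n3.fin = -8  [terminal]
7. n4.acc = 22  [terminal]
8. n5.ok = 16  [terminal]
9. n2.hot = 10  [a.acc + b.fin - 4]
10. n2.wid = false  [A.off == true]
11. n6.fin = "un"  ["un"]
12. n7.cnt = 8  [8]
13. n7.idx = "unu"  [C.fin ++ "u"]
14. n8.ok = 5  [terminal]
15. n7.hot = "qw"  ["qw"]
16. n7.wid = "zunu"  ["z" ++ S.idx]
17. n6.tag = false  [false]
18. n6.lab = 17  [len(S.wid) + 13]
19. n1.wid = -9  [C.lab * -1 + 8]
20. n0.hot = "rkn"  ["r" ++ S.idx]
21. n0.wid = "rkn"  ["r" ++ S.idx]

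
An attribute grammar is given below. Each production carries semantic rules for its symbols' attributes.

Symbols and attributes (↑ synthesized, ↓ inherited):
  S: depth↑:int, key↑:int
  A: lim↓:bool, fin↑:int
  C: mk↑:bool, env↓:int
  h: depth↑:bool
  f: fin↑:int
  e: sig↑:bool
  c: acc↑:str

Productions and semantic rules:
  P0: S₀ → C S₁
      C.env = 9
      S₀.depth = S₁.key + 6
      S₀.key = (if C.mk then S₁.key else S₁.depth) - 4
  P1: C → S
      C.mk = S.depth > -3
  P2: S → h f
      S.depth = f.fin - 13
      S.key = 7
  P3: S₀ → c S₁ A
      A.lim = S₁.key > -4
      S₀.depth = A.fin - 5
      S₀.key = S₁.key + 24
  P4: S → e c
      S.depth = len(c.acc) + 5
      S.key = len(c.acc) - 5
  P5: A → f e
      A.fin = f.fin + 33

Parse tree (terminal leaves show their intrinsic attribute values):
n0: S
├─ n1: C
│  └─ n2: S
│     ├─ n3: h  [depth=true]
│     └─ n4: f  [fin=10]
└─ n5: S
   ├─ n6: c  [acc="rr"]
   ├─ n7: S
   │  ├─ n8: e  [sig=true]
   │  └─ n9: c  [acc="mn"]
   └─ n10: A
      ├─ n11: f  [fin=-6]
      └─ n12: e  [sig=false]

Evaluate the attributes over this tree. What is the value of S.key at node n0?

18

1. n1.env = 9  [9]
2. n3.depth = true  [terminal]
3. n4.fin = 10  [terminal]
4. n2.depth = -3  [f.fin - 13]
5. n2.key = 7  [7]
6. n1.mk = false  [S.depth > -3]
7. n6.acc = "rr"  [terminal]
8. n8.sig = true  [terminal]
9. n9.acc = "mn"  [terminal]
10. n7.depth = 7  [len(c.acc) + 5]
11. n7.key = -3  [len(c.acc) - 5]
12. n10.lim = true  [S₁.key > -4]
13. n11.fin = -6  [terminal]
14. n12.sig = false  [terminal]
15. n10.fin = 27  [f.fin + 33]
16. n5.depth = 22  [A.fin - 5]
17. n5.key = 21  [S₁.key + 24]
18. n0.depth = 27  [S₁.key + 6]
19. n0.key = 18  [(if C.mk then S₁.key else S₁.depth) - 4]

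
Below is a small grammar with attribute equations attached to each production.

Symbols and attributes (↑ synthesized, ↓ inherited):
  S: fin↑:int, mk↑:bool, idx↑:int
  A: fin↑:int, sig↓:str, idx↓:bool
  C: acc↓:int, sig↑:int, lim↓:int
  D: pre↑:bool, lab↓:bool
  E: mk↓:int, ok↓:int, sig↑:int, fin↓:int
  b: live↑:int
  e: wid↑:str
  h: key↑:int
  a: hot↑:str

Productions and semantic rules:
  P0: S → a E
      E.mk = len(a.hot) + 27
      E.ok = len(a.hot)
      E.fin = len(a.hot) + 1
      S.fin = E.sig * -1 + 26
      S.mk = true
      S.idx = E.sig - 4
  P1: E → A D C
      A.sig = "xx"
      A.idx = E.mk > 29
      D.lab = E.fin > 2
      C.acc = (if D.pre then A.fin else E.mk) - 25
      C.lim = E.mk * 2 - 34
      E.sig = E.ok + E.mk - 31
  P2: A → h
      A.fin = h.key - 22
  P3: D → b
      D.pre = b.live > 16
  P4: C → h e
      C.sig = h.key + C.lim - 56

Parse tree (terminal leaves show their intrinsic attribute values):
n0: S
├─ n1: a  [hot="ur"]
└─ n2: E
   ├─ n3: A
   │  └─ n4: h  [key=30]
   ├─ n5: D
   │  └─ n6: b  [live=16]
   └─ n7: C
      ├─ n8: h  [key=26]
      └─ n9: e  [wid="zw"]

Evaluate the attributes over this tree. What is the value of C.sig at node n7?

-6

1. n1.hot = "ur"  [terminal]
2. n2.mk = 29  [len(a.hot) + 27]
3. n2.ok = 2  [len(a.hot)]
4. n2.fin = 3  [len(a.hot) + 1]
5. n3.sig = "xx"  ["xx"]
6. n3.idx = false  [E.mk > 29]
7. n4.key = 30  [terminal]
8. n3.fin = 8  [h.key - 22]
9. n5.lab = true  [E.fin > 2]
10. n6.live = 16  [terminal]
11. n5.pre = false  [b.live > 16]
12. n7.acc = 4  [(if D.pre then A.fin else E.mk) - 25]
13. n7.lim = 24  [E.mk * 2 - 34]
14. n8.key = 26  [terminal]
15. n9.wid = "zw"  [terminal]
16. n7.sig = -6  [h.key + C.lim - 56]
17. n2.sig = 0  [E.ok + E.mk - 31]
18. n0.fin = 26  [E.sig * -1 + 26]
19. n0.mk = true  [true]
20. n0.idx = -4  [E.sig - 4]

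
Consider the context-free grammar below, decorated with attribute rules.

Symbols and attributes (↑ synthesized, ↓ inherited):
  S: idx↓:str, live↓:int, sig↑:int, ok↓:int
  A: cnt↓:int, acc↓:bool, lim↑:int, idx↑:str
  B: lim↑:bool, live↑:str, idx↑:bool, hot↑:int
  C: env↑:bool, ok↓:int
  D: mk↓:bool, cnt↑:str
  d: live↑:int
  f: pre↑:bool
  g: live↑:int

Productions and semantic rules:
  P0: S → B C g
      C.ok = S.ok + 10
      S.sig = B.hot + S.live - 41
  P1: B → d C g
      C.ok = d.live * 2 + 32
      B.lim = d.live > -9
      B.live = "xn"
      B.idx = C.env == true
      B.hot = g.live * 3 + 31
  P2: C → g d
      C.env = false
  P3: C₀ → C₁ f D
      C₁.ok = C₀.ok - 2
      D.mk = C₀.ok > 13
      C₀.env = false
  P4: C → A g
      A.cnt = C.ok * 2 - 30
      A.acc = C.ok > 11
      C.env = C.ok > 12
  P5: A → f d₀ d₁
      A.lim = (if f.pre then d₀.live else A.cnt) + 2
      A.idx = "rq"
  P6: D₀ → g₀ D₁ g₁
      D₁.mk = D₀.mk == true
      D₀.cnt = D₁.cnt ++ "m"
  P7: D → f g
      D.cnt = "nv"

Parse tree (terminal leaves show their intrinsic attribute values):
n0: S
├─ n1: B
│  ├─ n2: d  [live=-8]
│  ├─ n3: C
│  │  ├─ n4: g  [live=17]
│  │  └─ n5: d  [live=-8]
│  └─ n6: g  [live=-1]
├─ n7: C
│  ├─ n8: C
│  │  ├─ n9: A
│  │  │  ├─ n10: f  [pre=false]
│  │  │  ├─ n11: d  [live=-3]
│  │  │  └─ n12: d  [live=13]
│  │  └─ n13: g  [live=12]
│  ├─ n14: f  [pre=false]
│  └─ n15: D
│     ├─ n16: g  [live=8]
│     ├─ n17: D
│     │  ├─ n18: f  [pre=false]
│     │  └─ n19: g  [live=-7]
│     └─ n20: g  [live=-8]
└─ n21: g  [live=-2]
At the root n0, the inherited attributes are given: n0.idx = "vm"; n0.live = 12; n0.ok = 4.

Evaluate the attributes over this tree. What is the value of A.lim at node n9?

1. n0.idx = "vm"  [given at root]
2. n0.live = 12  [given at root]
3. n0.ok = 4  [given at root]
4. n2.live = -8  [terminal]
5. n3.ok = 16  [d.live * 2 + 32]
6. n4.live = 17  [terminal]
7. n5.live = -8  [terminal]
8. n3.env = false  [false]
9. n6.live = -1  [terminal]
10. n1.lim = true  [d.live > -9]
11. n1.live = "xn"  ["xn"]
12. n1.idx = false  [C.env == true]
13. n1.hot = 28  [g.live * 3 + 31]
14. n7.ok = 14  [S.ok + 10]
15. n8.ok = 12  [C₀.ok - 2]
16. n9.cnt = -6  [C.ok * 2 - 30]
17. n9.acc = true  [C.ok > 11]
18. n10.pre = false  [terminal]
19. n11.live = -3  [terminal]
20. n12.live = 13  [terminal]
21. n9.lim = -4  [(if f.pre then d₀.live else A.cnt) + 2]
22. n9.idx = "rq"  ["rq"]
23. n13.live = 12  [terminal]
24. n8.env = false  [C.ok > 12]
25. n14.pre = false  [terminal]
26. n15.mk = true  [C₀.ok > 13]
27. n16.live = 8  [terminal]
28. n17.mk = true  [D₀.mk == true]
29. n18.pre = false  [terminal]
30. n19.live = -7  [terminal]
31. n17.cnt = "nv"  ["nv"]
32. n20.live = -8  [terminal]
33. n15.cnt = "nvm"  [D₁.cnt ++ "m"]
34. n7.env = false  [false]
35. n21.live = -2  [terminal]
36. n0.sig = -1  [B.hot + S.live - 41]

-4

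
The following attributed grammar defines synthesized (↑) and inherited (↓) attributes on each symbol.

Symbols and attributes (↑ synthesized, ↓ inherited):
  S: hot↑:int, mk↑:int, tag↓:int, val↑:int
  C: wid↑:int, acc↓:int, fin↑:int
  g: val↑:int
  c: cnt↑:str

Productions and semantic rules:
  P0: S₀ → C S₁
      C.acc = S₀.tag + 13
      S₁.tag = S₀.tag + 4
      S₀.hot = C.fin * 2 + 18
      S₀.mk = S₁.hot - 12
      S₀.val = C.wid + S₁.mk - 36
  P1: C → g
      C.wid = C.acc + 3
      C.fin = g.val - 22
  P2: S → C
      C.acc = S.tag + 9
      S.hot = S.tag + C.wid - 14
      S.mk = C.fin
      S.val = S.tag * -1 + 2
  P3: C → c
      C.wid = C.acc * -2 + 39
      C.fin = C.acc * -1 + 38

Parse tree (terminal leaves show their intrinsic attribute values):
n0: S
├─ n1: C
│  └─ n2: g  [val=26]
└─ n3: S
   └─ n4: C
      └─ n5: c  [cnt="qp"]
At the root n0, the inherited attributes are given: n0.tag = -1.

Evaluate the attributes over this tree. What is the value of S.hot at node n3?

4

1. n0.tag = -1  [given at root]
2. n1.acc = 12  [S₀.tag + 13]
3. n2.val = 26  [terminal]
4. n1.wid = 15  [C.acc + 3]
5. n1.fin = 4  [g.val - 22]
6. n3.tag = 3  [S₀.tag + 4]
7. n4.acc = 12  [S.tag + 9]
8. n5.cnt = "qp"  [terminal]
9. n4.wid = 15  [C.acc * -2 + 39]
10. n4.fin = 26  [C.acc * -1 + 38]
11. n3.hot = 4  [S.tag + C.wid - 14]
12. n3.mk = 26  [C.fin]
13. n3.val = -1  [S.tag * -1 + 2]
14. n0.hot = 26  [C.fin * 2 + 18]
15. n0.mk = -8  [S₁.hot - 12]
16. n0.val = 5  [C.wid + S₁.mk - 36]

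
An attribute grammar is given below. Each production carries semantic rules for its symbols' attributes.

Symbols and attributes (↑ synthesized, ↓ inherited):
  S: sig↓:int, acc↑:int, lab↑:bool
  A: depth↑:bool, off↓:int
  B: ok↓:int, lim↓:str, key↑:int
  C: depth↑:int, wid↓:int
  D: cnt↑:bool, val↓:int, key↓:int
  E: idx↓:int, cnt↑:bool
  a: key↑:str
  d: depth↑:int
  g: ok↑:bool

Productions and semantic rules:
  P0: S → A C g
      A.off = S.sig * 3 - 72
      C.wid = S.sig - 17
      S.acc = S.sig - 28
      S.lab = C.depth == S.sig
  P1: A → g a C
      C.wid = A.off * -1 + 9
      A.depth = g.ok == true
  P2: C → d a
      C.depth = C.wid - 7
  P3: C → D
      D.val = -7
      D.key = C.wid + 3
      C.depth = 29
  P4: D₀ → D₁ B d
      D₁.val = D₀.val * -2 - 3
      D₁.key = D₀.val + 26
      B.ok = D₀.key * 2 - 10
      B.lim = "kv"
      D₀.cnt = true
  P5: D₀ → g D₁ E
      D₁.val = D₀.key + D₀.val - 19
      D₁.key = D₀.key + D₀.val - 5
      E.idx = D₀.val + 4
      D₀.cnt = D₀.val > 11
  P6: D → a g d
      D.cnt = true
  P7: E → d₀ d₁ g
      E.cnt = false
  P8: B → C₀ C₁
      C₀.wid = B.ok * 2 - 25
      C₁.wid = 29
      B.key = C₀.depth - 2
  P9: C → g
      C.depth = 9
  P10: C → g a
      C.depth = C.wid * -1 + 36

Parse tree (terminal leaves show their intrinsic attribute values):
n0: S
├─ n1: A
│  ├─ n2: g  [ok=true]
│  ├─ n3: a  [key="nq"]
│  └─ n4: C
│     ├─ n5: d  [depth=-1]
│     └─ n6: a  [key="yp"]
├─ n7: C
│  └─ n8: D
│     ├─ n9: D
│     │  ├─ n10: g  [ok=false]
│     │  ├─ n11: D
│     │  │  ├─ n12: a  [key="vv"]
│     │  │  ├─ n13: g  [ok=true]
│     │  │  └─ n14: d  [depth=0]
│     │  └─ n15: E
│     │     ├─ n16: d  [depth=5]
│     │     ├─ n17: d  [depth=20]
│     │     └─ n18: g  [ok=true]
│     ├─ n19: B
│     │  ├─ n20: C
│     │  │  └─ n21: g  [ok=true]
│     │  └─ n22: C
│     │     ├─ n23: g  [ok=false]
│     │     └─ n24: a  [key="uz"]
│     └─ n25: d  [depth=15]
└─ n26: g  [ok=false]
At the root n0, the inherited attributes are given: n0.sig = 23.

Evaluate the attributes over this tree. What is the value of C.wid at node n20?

1. n0.sig = 23  [given at root]
2. n1.off = -3  [S.sig * 3 - 72]
3. n2.ok = true  [terminal]
4. n3.key = "nq"  [terminal]
5. n4.wid = 12  [A.off * -1 + 9]
6. n5.depth = -1  [terminal]
7. n6.key = "yp"  [terminal]
8. n4.depth = 5  [C.wid - 7]
9. n1.depth = true  [g.ok == true]
10. n7.wid = 6  [S.sig - 17]
11. n8.val = -7  [-7]
12. n8.key = 9  [C.wid + 3]
13. n9.val = 11  [D₀.val * -2 - 3]
14. n9.key = 19  [D₀.val + 26]
15. n10.ok = false  [terminal]
16. n11.val = 11  [D₀.key + D₀.val - 19]
17. n11.key = 25  [D₀.key + D₀.val - 5]
18. n12.key = "vv"  [terminal]
19. n13.ok = true  [terminal]
20. n14.depth = 0  [terminal]
21. n11.cnt = true  [true]
22. n15.idx = 15  [D₀.val + 4]
23. n16.depth = 5  [terminal]
24. n17.depth = 20  [terminal]
25. n18.ok = true  [terminal]
26. n15.cnt = false  [false]
27. n9.cnt = false  [D₀.val > 11]
28. n19.ok = 8  [D₀.key * 2 - 10]
29. n19.lim = "kv"  ["kv"]
30. n20.wid = -9  [B.ok * 2 - 25]
31. n21.ok = true  [terminal]
32. n20.depth = 9  [9]
33. n22.wid = 29  [29]
34. n23.ok = false  [terminal]
35. n24.key = "uz"  [terminal]
36. n22.depth = 7  [C.wid * -1 + 36]
37. n19.key = 7  [C₀.depth - 2]
38. n25.depth = 15  [terminal]
39. n8.cnt = true  [true]
40. n7.depth = 29  [29]
41. n26.ok = false  [terminal]
42. n0.acc = -5  [S.sig - 28]
43. n0.lab = false  [C.depth == S.sig]

-9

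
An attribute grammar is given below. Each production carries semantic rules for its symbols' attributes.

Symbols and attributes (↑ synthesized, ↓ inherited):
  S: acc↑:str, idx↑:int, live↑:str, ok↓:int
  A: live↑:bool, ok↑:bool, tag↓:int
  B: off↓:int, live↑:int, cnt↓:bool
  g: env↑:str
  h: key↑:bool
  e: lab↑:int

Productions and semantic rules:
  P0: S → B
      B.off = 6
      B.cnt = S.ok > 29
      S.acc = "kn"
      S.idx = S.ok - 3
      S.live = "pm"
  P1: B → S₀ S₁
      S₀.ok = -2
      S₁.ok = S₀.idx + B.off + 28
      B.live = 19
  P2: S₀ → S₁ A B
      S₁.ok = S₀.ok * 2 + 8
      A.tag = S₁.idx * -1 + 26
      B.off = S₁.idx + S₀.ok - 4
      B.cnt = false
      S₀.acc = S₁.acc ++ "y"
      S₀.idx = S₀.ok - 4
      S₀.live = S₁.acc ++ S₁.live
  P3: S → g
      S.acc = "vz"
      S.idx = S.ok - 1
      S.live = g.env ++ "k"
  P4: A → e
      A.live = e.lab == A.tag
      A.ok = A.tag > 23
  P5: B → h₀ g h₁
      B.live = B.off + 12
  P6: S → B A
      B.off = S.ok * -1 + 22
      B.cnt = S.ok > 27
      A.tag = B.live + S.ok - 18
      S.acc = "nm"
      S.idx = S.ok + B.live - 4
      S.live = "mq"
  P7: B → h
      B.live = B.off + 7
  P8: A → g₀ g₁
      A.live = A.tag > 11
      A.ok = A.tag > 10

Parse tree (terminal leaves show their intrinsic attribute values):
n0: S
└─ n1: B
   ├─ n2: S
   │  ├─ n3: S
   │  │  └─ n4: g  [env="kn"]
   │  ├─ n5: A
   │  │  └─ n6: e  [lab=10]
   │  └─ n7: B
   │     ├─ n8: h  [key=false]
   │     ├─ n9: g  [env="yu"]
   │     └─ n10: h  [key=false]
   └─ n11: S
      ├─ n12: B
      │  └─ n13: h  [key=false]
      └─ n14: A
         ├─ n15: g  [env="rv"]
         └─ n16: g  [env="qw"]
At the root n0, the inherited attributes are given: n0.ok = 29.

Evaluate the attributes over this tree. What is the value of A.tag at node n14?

1. n0.ok = 29  [given at root]
2. n1.off = 6  [6]
3. n1.cnt = false  [S.ok > 29]
4. n2.ok = -2  [-2]
5. n3.ok = 4  [S₀.ok * 2 + 8]
6. n4.env = "kn"  [terminal]
7. n3.acc = "vz"  ["vz"]
8. n3.idx = 3  [S.ok - 1]
9. n3.live = "knk"  [g.env ++ "k"]
10. n5.tag = 23  [S₁.idx * -1 + 26]
11. n6.lab = 10  [terminal]
12. n5.live = false  [e.lab == A.tag]
13. n5.ok = false  [A.tag > 23]
14. n7.off = -3  [S₁.idx + S₀.ok - 4]
15. n7.cnt = false  [false]
16. n8.key = false  [terminal]
17. n9.env = "yu"  [terminal]
18. n10.key = false  [terminal]
19. n7.live = 9  [B.off + 12]
20. n2.acc = "vzy"  [S₁.acc ++ "y"]
21. n2.idx = -6  [S₀.ok - 4]
22. n2.live = "vzknk"  [S₁.acc ++ S₁.live]
23. n11.ok = 28  [S₀.idx + B.off + 28]
24. n12.off = -6  [S.ok * -1 + 22]
25. n12.cnt = true  [S.ok > 27]
26. n13.key = false  [terminal]
27. n12.live = 1  [B.off + 7]
28. n14.tag = 11  [B.live + S.ok - 18]
29. n15.env = "rv"  [terminal]
30. n16.env = "qw"  [terminal]
31. n14.live = false  [A.tag > 11]
32. n14.ok = true  [A.tag > 10]
33. n11.acc = "nm"  ["nm"]
34. n11.idx = 25  [S.ok + B.live - 4]
35. n11.live = "mq"  ["mq"]
36. n1.live = 19  [19]
37. n0.acc = "kn"  ["kn"]
38. n0.idx = 26  [S.ok - 3]
39. n0.live = "pm"  ["pm"]

11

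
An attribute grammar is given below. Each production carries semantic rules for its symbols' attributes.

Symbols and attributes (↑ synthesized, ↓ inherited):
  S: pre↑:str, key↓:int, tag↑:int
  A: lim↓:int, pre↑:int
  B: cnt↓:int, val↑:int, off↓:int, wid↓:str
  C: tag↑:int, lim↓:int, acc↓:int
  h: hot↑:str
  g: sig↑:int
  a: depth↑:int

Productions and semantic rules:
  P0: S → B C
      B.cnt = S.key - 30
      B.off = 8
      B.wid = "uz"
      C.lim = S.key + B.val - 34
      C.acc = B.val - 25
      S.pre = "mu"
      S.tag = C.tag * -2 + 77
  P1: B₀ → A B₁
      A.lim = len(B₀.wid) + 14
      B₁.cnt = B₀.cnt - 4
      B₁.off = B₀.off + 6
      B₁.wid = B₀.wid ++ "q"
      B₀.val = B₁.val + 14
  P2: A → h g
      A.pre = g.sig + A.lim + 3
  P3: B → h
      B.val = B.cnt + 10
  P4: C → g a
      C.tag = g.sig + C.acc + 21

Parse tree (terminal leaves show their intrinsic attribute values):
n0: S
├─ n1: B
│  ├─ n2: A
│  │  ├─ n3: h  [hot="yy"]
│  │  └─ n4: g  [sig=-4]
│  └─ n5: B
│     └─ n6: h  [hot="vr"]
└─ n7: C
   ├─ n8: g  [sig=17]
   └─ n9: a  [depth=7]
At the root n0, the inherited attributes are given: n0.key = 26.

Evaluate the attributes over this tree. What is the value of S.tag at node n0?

19

1. n0.key = 26  [given at root]
2. n1.cnt = -4  [S.key - 30]
3. n1.off = 8  [8]
4. n1.wid = "uz"  ["uz"]
5. n2.lim = 16  [len(B₀.wid) + 14]
6. n3.hot = "yy"  [terminal]
7. n4.sig = -4  [terminal]
8. n2.pre = 15  [g.sig + A.lim + 3]
9. n5.cnt = -8  [B₀.cnt - 4]
10. n5.off = 14  [B₀.off + 6]
11. n5.wid = "uzq"  [B₀.wid ++ "q"]
12. n6.hot = "vr"  [terminal]
13. n5.val = 2  [B.cnt + 10]
14. n1.val = 16  [B₁.val + 14]
15. n7.lim = 8  [S.key + B.val - 34]
16. n7.acc = -9  [B.val - 25]
17. n8.sig = 17  [terminal]
18. n9.depth = 7  [terminal]
19. n7.tag = 29  [g.sig + C.acc + 21]
20. n0.pre = "mu"  ["mu"]
21. n0.tag = 19  [C.tag * -2 + 77]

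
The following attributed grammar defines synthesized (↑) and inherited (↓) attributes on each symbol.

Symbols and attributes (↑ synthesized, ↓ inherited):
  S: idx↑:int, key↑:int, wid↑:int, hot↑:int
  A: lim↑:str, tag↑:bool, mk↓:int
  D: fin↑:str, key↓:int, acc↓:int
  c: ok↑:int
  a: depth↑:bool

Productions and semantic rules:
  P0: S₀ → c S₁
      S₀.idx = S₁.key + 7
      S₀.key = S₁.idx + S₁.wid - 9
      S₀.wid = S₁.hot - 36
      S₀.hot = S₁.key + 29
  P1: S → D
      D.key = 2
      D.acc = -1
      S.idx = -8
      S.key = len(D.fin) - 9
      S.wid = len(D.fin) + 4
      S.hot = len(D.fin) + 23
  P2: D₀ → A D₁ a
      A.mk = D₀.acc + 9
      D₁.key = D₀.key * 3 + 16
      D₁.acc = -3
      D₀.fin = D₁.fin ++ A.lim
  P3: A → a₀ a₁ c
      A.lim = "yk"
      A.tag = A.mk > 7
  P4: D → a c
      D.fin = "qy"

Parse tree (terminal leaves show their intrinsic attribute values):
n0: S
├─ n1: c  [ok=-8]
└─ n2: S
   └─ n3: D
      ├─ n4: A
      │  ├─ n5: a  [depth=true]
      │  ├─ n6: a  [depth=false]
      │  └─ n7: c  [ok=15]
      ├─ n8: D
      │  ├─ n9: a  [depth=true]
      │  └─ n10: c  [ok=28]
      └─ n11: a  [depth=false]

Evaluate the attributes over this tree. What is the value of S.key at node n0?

1. n1.ok = -8  [terminal]
2. n3.key = 2  [2]
3. n3.acc = -1  [-1]
4. n4.mk = 8  [D₀.acc + 9]
5. n5.depth = true  [terminal]
6. n6.depth = false  [terminal]
7. n7.ok = 15  [terminal]
8. n4.lim = "yk"  ["yk"]
9. n4.tag = true  [A.mk > 7]
10. n8.key = 22  [D₀.key * 3 + 16]
11. n8.acc = -3  [-3]
12. n9.depth = true  [terminal]
13. n10.ok = 28  [terminal]
14. n8.fin = "qy"  ["qy"]
15. n11.depth = false  [terminal]
16. n3.fin = "qyyk"  [D₁.fin ++ A.lim]
17. n2.idx = -8  [-8]
18. n2.key = -5  [len(D.fin) - 9]
19. n2.wid = 8  [len(D.fin) + 4]
20. n2.hot = 27  [len(D.fin) + 23]
21. n0.idx = 2  [S₁.key + 7]
22. n0.key = -9  [S₁.idx + S₁.wid - 9]
23. n0.wid = -9  [S₁.hot - 36]
24. n0.hot = 24  [S₁.key + 29]

-9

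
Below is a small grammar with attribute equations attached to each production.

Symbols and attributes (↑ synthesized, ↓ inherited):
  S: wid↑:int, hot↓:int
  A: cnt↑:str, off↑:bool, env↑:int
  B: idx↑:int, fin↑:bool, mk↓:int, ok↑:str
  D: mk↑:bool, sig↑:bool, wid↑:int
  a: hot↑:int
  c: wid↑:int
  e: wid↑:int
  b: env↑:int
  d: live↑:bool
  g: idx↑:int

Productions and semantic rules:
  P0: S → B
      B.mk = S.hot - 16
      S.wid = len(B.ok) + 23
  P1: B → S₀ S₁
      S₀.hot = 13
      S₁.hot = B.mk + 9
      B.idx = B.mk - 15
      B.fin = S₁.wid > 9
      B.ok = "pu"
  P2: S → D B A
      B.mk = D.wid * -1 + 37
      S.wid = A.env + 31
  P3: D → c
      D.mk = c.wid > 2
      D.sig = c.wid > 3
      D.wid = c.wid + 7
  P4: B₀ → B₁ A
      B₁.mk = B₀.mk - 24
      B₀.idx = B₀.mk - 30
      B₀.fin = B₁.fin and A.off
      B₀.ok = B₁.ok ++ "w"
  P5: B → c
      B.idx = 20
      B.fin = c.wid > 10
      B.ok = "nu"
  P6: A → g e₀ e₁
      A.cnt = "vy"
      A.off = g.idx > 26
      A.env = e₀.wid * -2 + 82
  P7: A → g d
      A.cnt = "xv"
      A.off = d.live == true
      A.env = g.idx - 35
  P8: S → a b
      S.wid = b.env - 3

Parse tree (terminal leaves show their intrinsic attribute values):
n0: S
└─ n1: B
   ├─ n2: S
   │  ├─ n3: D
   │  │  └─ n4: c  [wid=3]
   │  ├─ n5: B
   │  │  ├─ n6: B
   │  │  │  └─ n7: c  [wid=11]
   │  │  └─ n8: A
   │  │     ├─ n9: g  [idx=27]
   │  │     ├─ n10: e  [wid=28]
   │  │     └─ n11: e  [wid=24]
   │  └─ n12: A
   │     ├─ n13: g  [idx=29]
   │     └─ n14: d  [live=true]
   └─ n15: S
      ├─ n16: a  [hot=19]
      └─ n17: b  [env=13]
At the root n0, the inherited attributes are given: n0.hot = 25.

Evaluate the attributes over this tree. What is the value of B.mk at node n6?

1. n0.hot = 25  [given at root]
2. n1.mk = 9  [S.hot - 16]
3. n2.hot = 13  [13]
4. n4.wid = 3  [terminal]
5. n3.mk = true  [c.wid > 2]
6. n3.sig = false  [c.wid > 3]
7. n3.wid = 10  [c.wid + 7]
8. n5.mk = 27  [D.wid * -1 + 37]
9. n6.mk = 3  [B₀.mk - 24]
10. n7.wid = 11  [terminal]
11. n6.idx = 20  [20]
12. n6.fin = true  [c.wid > 10]
13. n6.ok = "nu"  ["nu"]
14. n9.idx = 27  [terminal]
15. n10.wid = 28  [terminal]
16. n11.wid = 24  [terminal]
17. n8.cnt = "vy"  ["vy"]
18. n8.off = true  [g.idx > 26]
19. n8.env = 26  [e₀.wid * -2 + 82]
20. n5.idx = -3  [B₀.mk - 30]
21. n5.fin = true  [B₁.fin and A.off]
22. n5.ok = "nuw"  [B₁.ok ++ "w"]
23. n13.idx = 29  [terminal]
24. n14.live = true  [terminal]
25. n12.cnt = "xv"  ["xv"]
26. n12.off = true  [d.live == true]
27. n12.env = -6  [g.idx - 35]
28. n2.wid = 25  [A.env + 31]
29. n15.hot = 18  [B.mk + 9]
30. n16.hot = 19  [terminal]
31. n17.env = 13  [terminal]
32. n15.wid = 10  [b.env - 3]
33. n1.idx = -6  [B.mk - 15]
34. n1.fin = true  [S₁.wid > 9]
35. n1.ok = "pu"  ["pu"]
36. n0.wid = 25  [len(B.ok) + 23]

3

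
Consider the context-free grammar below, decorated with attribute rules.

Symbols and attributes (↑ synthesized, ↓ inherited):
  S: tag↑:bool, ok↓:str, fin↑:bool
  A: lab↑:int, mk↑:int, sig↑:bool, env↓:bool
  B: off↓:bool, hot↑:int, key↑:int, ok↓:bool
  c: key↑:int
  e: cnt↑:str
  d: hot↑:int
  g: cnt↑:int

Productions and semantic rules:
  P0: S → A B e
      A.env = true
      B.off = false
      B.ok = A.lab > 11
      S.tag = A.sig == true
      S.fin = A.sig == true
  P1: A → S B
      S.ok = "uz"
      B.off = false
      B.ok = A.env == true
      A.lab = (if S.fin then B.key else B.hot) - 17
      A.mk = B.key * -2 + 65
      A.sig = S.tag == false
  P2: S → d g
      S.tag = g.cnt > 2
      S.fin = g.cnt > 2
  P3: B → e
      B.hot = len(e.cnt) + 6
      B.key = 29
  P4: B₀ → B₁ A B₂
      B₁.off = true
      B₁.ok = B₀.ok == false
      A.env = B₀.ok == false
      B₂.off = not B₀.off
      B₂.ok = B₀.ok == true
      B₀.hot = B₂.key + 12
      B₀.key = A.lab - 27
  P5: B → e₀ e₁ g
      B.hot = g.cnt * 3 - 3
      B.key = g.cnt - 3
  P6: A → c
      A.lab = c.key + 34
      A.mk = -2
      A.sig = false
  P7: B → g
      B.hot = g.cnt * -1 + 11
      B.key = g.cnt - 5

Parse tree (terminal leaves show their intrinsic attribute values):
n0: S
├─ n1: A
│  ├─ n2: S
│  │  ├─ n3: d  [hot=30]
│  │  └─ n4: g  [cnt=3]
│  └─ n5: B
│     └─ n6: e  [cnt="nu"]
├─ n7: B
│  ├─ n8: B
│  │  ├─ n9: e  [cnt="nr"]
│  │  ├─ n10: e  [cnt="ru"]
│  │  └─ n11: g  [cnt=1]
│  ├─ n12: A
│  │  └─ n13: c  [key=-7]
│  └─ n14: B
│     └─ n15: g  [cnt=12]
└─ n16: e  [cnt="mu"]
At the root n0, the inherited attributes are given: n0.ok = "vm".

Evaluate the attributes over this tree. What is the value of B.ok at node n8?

1. n0.ok = "vm"  [given at root]
2. n1.env = true  [true]
3. n2.ok = "uz"  ["uz"]
4. n3.hot = 30  [terminal]
5. n4.cnt = 3  [terminal]
6. n2.tag = true  [g.cnt > 2]
7. n2.fin = true  [g.cnt > 2]
8. n5.off = false  [false]
9. n5.ok = true  [A.env == true]
10. n6.cnt = "nu"  [terminal]
11. n5.hot = 8  [len(e.cnt) + 6]
12. n5.key = 29  [29]
13. n1.lab = 12  [(if S.fin then B.key else B.hot) - 17]
14. n1.mk = 7  [B.key * -2 + 65]
15. n1.sig = false  [S.tag == false]
16. n7.off = false  [false]
17. n7.ok = true  [A.lab > 11]
18. n8.off = true  [true]
19. n8.ok = false  [B₀.ok == false]
20. n9.cnt = "nr"  [terminal]
21. n10.cnt = "ru"  [terminal]
22. n11.cnt = 1  [terminal]
23. n8.hot = 0  [g.cnt * 3 - 3]
24. n8.key = -2  [g.cnt - 3]
25. n12.env = false  [B₀.ok == false]
26. n13.key = -7  [terminal]
27. n12.lab = 27  [c.key + 34]
28. n12.mk = -2  [-2]
29. n12.sig = false  [false]
30. n14.off = true  [not B₀.off]
31. n14.ok = true  [B₀.ok == true]
32. n15.cnt = 12  [terminal]
33. n14.hot = -1  [g.cnt * -1 + 11]
34. n14.key = 7  [g.cnt - 5]
35. n7.hot = 19  [B₂.key + 12]
36. n7.key = 0  [A.lab - 27]
37. n16.cnt = "mu"  [terminal]
38. n0.tag = false  [A.sig == true]
39. n0.fin = false  [A.sig == true]

false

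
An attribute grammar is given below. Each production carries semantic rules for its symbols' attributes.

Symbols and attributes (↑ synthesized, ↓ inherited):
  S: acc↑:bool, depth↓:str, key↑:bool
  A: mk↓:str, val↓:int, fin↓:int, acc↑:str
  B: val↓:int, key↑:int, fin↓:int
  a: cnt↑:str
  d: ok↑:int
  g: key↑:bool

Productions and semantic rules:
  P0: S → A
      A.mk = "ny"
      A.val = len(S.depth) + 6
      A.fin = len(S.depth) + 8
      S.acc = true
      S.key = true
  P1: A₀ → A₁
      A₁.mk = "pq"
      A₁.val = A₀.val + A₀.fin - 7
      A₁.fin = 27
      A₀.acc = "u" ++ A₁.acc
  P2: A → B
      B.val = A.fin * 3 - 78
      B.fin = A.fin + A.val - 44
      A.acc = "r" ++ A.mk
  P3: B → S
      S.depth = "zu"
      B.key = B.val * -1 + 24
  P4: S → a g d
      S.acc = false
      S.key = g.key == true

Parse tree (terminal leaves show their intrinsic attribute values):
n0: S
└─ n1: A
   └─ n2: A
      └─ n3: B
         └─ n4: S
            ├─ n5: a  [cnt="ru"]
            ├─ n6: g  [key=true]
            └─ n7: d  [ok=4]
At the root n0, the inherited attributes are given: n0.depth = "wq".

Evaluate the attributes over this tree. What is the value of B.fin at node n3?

-6

1. n0.depth = "wq"  [given at root]
2. n1.mk = "ny"  ["ny"]
3. n1.val = 8  [len(S.depth) + 6]
4. n1.fin = 10  [len(S.depth) + 8]
5. n2.mk = "pq"  ["pq"]
6. n2.val = 11  [A₀.val + A₀.fin - 7]
7. n2.fin = 27  [27]
8. n3.val = 3  [A.fin * 3 - 78]
9. n3.fin = -6  [A.fin + A.val - 44]
10. n4.depth = "zu"  ["zu"]
11. n5.cnt = "ru"  [terminal]
12. n6.key = true  [terminal]
13. n7.ok = 4  [terminal]
14. n4.acc = false  [false]
15. n4.key = true  [g.key == true]
16. n3.key = 21  [B.val * -1 + 24]
17. n2.acc = "rpq"  ["r" ++ A.mk]
18. n1.acc = "urpq"  ["u" ++ A₁.acc]
19. n0.acc = true  [true]
20. n0.key = true  [true]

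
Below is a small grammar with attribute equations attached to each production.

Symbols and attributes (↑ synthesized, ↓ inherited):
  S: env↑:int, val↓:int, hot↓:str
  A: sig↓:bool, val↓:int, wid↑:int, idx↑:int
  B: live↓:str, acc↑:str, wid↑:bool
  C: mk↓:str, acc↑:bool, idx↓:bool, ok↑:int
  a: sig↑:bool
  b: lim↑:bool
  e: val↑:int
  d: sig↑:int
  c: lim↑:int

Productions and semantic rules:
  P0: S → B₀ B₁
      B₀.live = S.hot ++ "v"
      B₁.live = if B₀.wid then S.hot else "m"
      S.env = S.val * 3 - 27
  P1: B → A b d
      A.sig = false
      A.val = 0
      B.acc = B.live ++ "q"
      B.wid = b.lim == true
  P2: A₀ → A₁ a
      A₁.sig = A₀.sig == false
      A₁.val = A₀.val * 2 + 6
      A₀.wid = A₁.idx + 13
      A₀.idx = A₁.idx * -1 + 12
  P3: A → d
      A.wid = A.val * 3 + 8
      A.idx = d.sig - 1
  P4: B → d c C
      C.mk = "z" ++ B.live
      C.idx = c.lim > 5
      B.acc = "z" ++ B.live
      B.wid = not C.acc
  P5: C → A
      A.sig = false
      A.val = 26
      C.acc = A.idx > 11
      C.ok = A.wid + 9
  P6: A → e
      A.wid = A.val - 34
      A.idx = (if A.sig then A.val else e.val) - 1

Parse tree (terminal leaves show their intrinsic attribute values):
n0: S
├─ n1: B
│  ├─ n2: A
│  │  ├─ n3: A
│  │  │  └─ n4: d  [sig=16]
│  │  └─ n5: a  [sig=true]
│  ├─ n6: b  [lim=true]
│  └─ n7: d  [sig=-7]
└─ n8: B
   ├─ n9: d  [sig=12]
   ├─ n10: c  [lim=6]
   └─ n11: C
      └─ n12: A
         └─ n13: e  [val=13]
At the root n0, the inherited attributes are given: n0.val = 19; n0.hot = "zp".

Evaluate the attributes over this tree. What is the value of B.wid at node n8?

1. n0.val = 19  [given at root]
2. n0.hot = "zp"  [given at root]
3. n1.live = "zpv"  [S.hot ++ "v"]
4. n2.sig = false  [false]
5. n2.val = 0  [0]
6. n3.sig = true  [A₀.sig == false]
7. n3.val = 6  [A₀.val * 2 + 6]
8. n4.sig = 16  [terminal]
9. n3.wid = 26  [A.val * 3 + 8]
10. n3.idx = 15  [d.sig - 1]
11. n5.sig = true  [terminal]
12. n2.wid = 28  [A₁.idx + 13]
13. n2.idx = -3  [A₁.idx * -1 + 12]
14. n6.lim = true  [terminal]
15. n7.sig = -7  [terminal]
16. n1.acc = "zpvq"  [B.live ++ "q"]
17. n1.wid = true  [b.lim == true]
18. n8.live = "zp"  [if B₀.wid then S.hot else "m"]
19. n9.sig = 12  [terminal]
20. n10.lim = 6  [terminal]
21. n11.mk = "zzp"  ["z" ++ B.live]
22. n11.idx = true  [c.lim > 5]
23. n12.sig = false  [false]
24. n12.val = 26  [26]
25. n13.val = 13  [terminal]
26. n12.wid = -8  [A.val - 34]
27. n12.idx = 12  [(if A.sig then A.val else e.val) - 1]
28. n11.acc = true  [A.idx > 11]
29. n11.ok = 1  [A.wid + 9]
30. n8.acc = "zzp"  ["z" ++ B.live]
31. n8.wid = false  [not C.acc]
32. n0.env = 30  [S.val * 3 - 27]

false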